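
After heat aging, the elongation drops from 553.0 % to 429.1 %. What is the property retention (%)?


Retention = aged / original * 100
= 429.1 / 553.0 * 100
= 77.6%

77.6%


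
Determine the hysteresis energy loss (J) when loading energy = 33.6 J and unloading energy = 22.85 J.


Hysteresis loss = loading - unloading
= 33.6 - 22.85
= 10.75 J

10.75 J


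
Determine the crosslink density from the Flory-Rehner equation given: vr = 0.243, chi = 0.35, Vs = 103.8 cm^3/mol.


ln(1 - vr) = ln(1 - 0.243) = -0.2784
Numerator = -((-0.2784) + 0.243 + 0.35 * 0.243^2) = 0.0147
Denominator = 103.8 * (0.243^(1/3) - 0.243/2) = 52.1621
nu = 0.0147 / 52.1621 = 2.8229e-04 mol/cm^3

2.8229e-04 mol/cm^3


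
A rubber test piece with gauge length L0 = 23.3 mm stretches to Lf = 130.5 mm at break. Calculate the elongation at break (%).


Elongation = (Lf - L0) / L0 * 100
= (130.5 - 23.3) / 23.3 * 100
= 107.2 / 23.3 * 100
= 460.1%

460.1%


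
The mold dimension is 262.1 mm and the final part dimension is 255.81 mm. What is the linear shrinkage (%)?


Shrinkage = (mold - part) / mold * 100
= (262.1 - 255.81) / 262.1 * 100
= 6.29 / 262.1 * 100
= 2.4%

2.4%


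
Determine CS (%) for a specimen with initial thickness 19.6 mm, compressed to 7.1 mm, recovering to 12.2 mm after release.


CS = (t0 - recovered) / (t0 - ts) * 100
= (19.6 - 12.2) / (19.6 - 7.1) * 100
= 7.4 / 12.5 * 100
= 59.2%

59.2%


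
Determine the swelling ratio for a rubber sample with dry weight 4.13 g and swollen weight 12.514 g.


Q = W_swollen / W_dry
Q = 12.514 / 4.13
Q = 3.03

Q = 3.03


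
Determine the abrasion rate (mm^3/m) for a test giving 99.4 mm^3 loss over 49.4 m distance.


Rate = volume_loss / distance
= 99.4 / 49.4
= 2.012 mm^3/m

2.012 mm^3/m


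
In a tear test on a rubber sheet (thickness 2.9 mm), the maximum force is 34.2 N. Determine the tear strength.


Tear strength = force / thickness
= 34.2 / 2.9
= 11.79 N/mm

11.79 N/mm


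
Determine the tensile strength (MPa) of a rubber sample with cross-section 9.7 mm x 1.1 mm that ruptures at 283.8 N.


Area = width * thickness = 9.7 * 1.1 = 10.67 mm^2
TS = force / area = 283.8 / 10.67 = 26.6 MPa

26.6 MPa


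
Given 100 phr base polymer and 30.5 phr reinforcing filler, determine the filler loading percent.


Filler % = filler / (rubber + filler) * 100
= 30.5 / (100 + 30.5) * 100
= 30.5 / 130.5 * 100
= 23.37%

23.37%


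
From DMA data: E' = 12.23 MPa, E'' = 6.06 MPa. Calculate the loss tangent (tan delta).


tan delta = E'' / E'
= 6.06 / 12.23
= 0.4955

tan delta = 0.4955


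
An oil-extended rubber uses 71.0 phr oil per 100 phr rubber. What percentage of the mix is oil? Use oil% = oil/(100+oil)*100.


Oil % = oil / (100 + oil) * 100
= 71.0 / (100 + 71.0) * 100
= 71.0 / 171.0 * 100
= 41.52%

41.52%


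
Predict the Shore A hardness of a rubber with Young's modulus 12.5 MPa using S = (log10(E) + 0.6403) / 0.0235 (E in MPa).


log10(E) = 0.0235*S - 0.6403  =>  S = (log10(E) + 0.6403) / 0.0235
log10(12.5) = 1.096910
S = (1.096910 + 0.6403) / 0.0235 = 1.737210 / 0.0235
S = 73.9

Shore A = 73.9


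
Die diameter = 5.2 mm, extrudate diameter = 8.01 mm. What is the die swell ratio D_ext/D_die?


Die swell ratio = D_extrudate / D_die
= 8.01 / 5.2
= 1.54

Die swell = 1.54


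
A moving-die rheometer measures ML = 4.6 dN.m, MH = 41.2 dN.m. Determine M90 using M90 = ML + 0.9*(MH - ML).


M90 = ML + 0.9 * (MH - ML)
M90 = 4.6 + 0.9 * (41.2 - 4.6)
M90 = 4.6 + 0.9 * 36.6
M90 = 37.54 dN.m

37.54 dN.m


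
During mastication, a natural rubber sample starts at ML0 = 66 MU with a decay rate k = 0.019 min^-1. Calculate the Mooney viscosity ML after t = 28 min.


ML = ML0 * exp(-k * t)
ML = 66 * exp(-0.019 * 28)
ML = 66 * 0.5874
ML = 38.77 MU

38.77 MU


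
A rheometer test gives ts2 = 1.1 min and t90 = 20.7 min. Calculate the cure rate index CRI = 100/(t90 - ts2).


CRI = 100 / (t90 - ts2)
= 100 / (20.7 - 1.1)
= 100 / 19.6
= 5.1 min^-1

5.1 min^-1


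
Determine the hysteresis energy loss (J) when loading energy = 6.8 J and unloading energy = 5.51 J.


Hysteresis loss = loading - unloading
= 6.8 - 5.51
= 1.29 J

1.29 J


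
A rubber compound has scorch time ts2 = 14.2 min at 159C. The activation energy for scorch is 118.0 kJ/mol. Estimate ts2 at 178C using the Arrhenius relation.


Convert temperatures: T1 = 159 + 273.15 = 432.15 K, T2 = 178 + 273.15 = 451.15 K
ts2_new = 14.2 * exp(118000 / 8.314 * (1/451.15 - 1/432.15))
1/T2 - 1/T1 = -9.7454e-05
ts2_new = 3.56 min

3.56 min


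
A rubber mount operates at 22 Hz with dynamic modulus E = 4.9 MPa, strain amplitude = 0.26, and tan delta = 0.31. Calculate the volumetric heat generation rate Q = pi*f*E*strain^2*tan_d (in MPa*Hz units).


Q = pi * f * E * strain^2 * tan_d
= pi * 22 * 4.9 * 0.26^2 * 0.31
= pi * 22 * 4.9 * 0.0676 * 0.31
= 7.0970

Q = 7.0970


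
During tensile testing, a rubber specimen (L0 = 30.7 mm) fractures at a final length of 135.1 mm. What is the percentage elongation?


Elongation = (Lf - L0) / L0 * 100
= (135.1 - 30.7) / 30.7 * 100
= 104.4 / 30.7 * 100
= 340.1%

340.1%


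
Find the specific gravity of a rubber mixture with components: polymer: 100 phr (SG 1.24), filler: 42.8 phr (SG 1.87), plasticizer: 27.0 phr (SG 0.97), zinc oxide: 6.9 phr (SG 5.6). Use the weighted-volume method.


Sum of weights = 176.7
Volume contributions:
  polymer: 100/1.24 = 80.6452
  filler: 42.8/1.87 = 22.8877
  plasticizer: 27.0/0.97 = 27.8351
  zinc oxide: 6.9/5.6 = 1.2321
Sum of volumes = 132.6001
SG = 176.7 / 132.6001 = 1.333

SG = 1.333


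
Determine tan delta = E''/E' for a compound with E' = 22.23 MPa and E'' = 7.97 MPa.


tan delta = E'' / E'
= 7.97 / 22.23
= 0.3585

tan delta = 0.3585


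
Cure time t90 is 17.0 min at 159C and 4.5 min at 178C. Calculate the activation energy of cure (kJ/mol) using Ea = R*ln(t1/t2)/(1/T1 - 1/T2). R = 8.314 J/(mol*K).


T1 = 432.15 K, T2 = 451.15 K
1/T1 - 1/T2 = 9.7454e-05
ln(t1/t2) = ln(17.0/4.5) = 1.3291
Ea = 8.314 * 1.3291 / 9.7454e-05 = 113391.7093 J/mol
Ea = 113.39 kJ/mol

113.39 kJ/mol


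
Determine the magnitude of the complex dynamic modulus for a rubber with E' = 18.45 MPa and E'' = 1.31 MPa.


|E*| = sqrt(E'^2 + E''^2)
= sqrt(18.45^2 + 1.31^2)
= sqrt(340.4025 + 1.7161)
= 18.496 MPa

18.496 MPa


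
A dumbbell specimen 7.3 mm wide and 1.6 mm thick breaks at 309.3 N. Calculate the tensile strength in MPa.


Area = width * thickness = 7.3 * 1.6 = 11.68 mm^2
TS = force / area = 309.3 / 11.68 = 26.48 MPa

26.48 MPa


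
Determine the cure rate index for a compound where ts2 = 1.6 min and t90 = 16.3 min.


CRI = 100 / (t90 - ts2)
= 100 / (16.3 - 1.6)
= 100 / 14.7
= 6.8 min^-1

6.8 min^-1


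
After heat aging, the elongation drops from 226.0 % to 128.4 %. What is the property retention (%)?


Retention = aged / original * 100
= 128.4 / 226.0 * 100
= 56.8%

56.8%


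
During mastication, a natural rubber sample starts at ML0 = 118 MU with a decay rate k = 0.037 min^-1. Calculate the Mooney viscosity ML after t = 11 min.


ML = ML0 * exp(-k * t)
ML = 118 * exp(-0.037 * 11)
ML = 118 * 0.6656
ML = 78.55 MU

78.55 MU


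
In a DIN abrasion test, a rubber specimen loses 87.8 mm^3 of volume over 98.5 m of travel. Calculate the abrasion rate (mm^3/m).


Rate = volume_loss / distance
= 87.8 / 98.5
= 0.891 mm^3/m

0.891 mm^3/m


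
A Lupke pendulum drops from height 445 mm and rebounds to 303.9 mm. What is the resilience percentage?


Resilience = h_rebound / h_drop * 100
= 303.9 / 445 * 100
= 68.3%

68.3%


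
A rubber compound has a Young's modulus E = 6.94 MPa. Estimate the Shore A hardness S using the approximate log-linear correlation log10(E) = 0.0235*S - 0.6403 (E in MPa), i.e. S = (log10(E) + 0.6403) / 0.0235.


log10(E) = 0.0235*S - 0.6403  =>  S = (log10(E) + 0.6403) / 0.0235
log10(6.94) = 0.841359
S = (0.841359 + 0.6403) / 0.0235 = 1.481659 / 0.0235
S = 63.0

Shore A = 63.0


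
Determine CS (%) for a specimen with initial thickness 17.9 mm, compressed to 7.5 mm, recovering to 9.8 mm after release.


CS = (t0 - recovered) / (t0 - ts) * 100
= (17.9 - 9.8) / (17.9 - 7.5) * 100
= 8.1 / 10.4 * 100
= 77.9%

77.9%


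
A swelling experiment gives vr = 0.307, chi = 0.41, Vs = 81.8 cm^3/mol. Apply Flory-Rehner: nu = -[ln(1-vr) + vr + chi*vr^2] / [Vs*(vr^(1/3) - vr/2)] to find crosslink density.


ln(1 - vr) = ln(1 - 0.307) = -0.3667
Numerator = -((-0.3667) + 0.307 + 0.41 * 0.307^2) = 0.0211
Denominator = 81.8 * (0.307^(1/3) - 0.307/2) = 42.6260
nu = 0.0211 / 42.6260 = 4.9461e-04 mol/cm^3

4.9461e-04 mol/cm^3


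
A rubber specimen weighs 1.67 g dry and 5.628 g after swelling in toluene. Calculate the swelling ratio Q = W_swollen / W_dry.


Q = W_swollen / W_dry
Q = 5.628 / 1.67
Q = 3.37

Q = 3.37


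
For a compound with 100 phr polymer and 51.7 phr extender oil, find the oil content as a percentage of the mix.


Oil % = oil / (100 + oil) * 100
= 51.7 / (100 + 51.7) * 100
= 51.7 / 151.7 * 100
= 34.08%

34.08%


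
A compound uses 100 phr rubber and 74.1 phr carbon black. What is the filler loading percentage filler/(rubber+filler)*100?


Filler % = filler / (rubber + filler) * 100
= 74.1 / (100 + 74.1) * 100
= 74.1 / 174.1 * 100
= 42.56%

42.56%


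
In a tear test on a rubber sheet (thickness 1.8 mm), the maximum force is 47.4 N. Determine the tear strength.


Tear strength = force / thickness
= 47.4 / 1.8
= 26.33 N/mm

26.33 N/mm


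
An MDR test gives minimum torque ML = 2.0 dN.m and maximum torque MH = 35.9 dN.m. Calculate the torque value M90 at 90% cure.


M90 = ML + 0.9 * (MH - ML)
M90 = 2.0 + 0.9 * (35.9 - 2.0)
M90 = 2.0 + 0.9 * 33.9
M90 = 32.51 dN.m

32.51 dN.m


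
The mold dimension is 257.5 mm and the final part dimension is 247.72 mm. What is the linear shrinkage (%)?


Shrinkage = (mold - part) / mold * 100
= (257.5 - 247.72) / 257.5 * 100
= 9.78 / 257.5 * 100
= 3.8%

3.8%


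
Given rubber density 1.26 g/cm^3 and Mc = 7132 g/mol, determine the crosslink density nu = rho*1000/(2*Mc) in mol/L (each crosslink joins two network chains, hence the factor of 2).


nu = rho * 1000 / (2 * Mc)
nu = 1.26 * 1000 / (2 * 7132)
nu = 1260.0 / 14264
nu = 0.0883 mol/L

0.0883 mol/L


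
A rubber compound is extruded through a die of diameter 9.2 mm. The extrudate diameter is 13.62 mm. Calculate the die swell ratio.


Die swell ratio = D_extrudate / D_die
= 13.62 / 9.2
= 1.48

Die swell = 1.48


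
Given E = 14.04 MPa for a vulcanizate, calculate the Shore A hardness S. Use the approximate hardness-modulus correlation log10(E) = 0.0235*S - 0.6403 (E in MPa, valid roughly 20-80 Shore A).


log10(E) = 0.0235*S - 0.6403  =>  S = (log10(E) + 0.6403) / 0.0235
log10(14.04) = 1.147367
S = (1.147367 + 0.6403) / 0.0235 = 1.787667 / 0.0235
S = 76.1

Shore A = 76.1


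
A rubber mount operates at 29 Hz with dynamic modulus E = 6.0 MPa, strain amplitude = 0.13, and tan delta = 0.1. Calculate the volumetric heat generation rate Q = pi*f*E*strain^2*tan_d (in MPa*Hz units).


Q = pi * f * E * strain^2 * tan_d
= pi * 29 * 6.0 * 0.13^2 * 0.1
= pi * 29 * 6.0 * 0.0169 * 0.1
= 0.9238

Q = 0.9238


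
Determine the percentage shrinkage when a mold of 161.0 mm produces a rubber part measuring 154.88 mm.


Shrinkage = (mold - part) / mold * 100
= (161.0 - 154.88) / 161.0 * 100
= 6.12 / 161.0 * 100
= 3.8%

3.8%


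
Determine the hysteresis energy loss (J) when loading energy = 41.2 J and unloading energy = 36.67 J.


Hysteresis loss = loading - unloading
= 41.2 - 36.67
= 4.53 J

4.53 J


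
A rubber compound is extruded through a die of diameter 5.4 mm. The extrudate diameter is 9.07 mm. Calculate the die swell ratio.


Die swell ratio = D_extrudate / D_die
= 9.07 / 5.4
= 1.68

Die swell = 1.68


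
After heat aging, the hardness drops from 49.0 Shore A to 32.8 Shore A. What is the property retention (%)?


Retention = aged / original * 100
= 32.8 / 49.0 * 100
= 66.9%

66.9%


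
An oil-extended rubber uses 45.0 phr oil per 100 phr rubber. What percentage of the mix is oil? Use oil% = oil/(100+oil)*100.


Oil % = oil / (100 + oil) * 100
= 45.0 / (100 + 45.0) * 100
= 45.0 / 145.0 * 100
= 31.03%

31.03%


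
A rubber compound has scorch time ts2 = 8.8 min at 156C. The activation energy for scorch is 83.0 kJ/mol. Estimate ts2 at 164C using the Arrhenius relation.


Convert temperatures: T1 = 156 + 273.15 = 429.15 K, T2 = 164 + 273.15 = 437.15 K
ts2_new = 8.8 * exp(83000 / 8.314 * (1/437.15 - 1/429.15))
1/T2 - 1/T1 = -4.2643e-05
ts2_new = 5.75 min

5.75 min


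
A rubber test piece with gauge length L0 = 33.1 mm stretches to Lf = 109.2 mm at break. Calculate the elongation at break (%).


Elongation = (Lf - L0) / L0 * 100
= (109.2 - 33.1) / 33.1 * 100
= 76.1 / 33.1 * 100
= 229.9%

229.9%


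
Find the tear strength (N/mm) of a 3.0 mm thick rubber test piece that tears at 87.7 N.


Tear strength = force / thickness
= 87.7 / 3.0
= 29.23 N/mm

29.23 N/mm


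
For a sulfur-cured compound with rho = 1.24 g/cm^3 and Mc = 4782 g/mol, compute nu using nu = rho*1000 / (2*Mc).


nu = rho * 1000 / (2 * Mc)
nu = 1.24 * 1000 / (2 * 4782)
nu = 1240.0 / 9564
nu = 0.1297 mol/L

0.1297 mol/L


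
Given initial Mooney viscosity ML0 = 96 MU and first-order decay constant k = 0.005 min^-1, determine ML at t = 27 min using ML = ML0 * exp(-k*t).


ML = ML0 * exp(-k * t)
ML = 96 * exp(-0.005 * 27)
ML = 96 * 0.8737
ML = 83.88 MU

83.88 MU


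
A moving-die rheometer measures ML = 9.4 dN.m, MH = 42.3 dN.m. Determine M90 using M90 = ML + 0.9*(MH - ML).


M90 = ML + 0.9 * (MH - ML)
M90 = 9.4 + 0.9 * (42.3 - 9.4)
M90 = 9.4 + 0.9 * 32.9
M90 = 39.01 dN.m

39.01 dN.m


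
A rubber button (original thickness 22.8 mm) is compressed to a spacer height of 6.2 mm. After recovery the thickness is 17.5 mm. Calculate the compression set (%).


CS = (t0 - recovered) / (t0 - ts) * 100
= (22.8 - 17.5) / (22.8 - 6.2) * 100
= 5.3 / 16.6 * 100
= 31.9%

31.9%


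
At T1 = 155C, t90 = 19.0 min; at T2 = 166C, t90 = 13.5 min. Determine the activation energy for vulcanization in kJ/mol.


T1 = 428.15 K, T2 = 439.15 K
1/T1 - 1/T2 = 5.8504e-05
ln(t1/t2) = ln(19.0/13.5) = 0.3417
Ea = 8.314 * 0.3417 / 5.8504e-05 = 48566.1633 J/mol
Ea = 48.57 kJ/mol

48.57 kJ/mol


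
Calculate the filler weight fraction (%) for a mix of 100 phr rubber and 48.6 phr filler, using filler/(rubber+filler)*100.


Filler % = filler / (rubber + filler) * 100
= 48.6 / (100 + 48.6) * 100
= 48.6 / 148.6 * 100
= 32.71%

32.71%


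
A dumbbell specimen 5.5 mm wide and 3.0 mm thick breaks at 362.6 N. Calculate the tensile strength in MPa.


Area = width * thickness = 5.5 * 3.0 = 16.5 mm^2
TS = force / area = 362.6 / 16.5 = 21.98 MPa

21.98 MPa


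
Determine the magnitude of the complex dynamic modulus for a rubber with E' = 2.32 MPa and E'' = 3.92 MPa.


|E*| = sqrt(E'^2 + E''^2)
= sqrt(2.32^2 + 3.92^2)
= sqrt(5.3824 + 15.3664)
= 4.555 MPa

4.555 MPa


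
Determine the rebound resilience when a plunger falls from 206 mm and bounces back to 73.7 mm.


Resilience = h_rebound / h_drop * 100
= 73.7 / 206 * 100
= 35.8%

35.8%


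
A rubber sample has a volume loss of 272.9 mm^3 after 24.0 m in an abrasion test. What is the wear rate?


Rate = volume_loss / distance
= 272.9 / 24.0
= 11.371 mm^3/m

11.371 mm^3/m


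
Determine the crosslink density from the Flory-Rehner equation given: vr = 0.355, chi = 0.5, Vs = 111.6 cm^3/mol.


ln(1 - vr) = ln(1 - 0.355) = -0.4385
Numerator = -((-0.4385) + 0.355 + 0.5 * 0.355^2) = 0.0205
Denominator = 111.6 * (0.355^(1/3) - 0.355/2) = 59.2116
nu = 0.0205 / 59.2116 = 3.4609e-04 mol/cm^3

3.4609e-04 mol/cm^3


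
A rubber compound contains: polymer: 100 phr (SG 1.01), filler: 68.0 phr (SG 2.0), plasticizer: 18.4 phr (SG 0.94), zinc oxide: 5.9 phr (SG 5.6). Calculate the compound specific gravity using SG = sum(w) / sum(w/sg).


Sum of weights = 192.3
Volume contributions:
  polymer: 100/1.01 = 99.0099
  filler: 68.0/2.0 = 34.0000
  plasticizer: 18.4/0.94 = 19.5745
  zinc oxide: 5.9/5.6 = 1.0536
Sum of volumes = 153.6379
SG = 192.3 / 153.6379 = 1.252

SG = 1.252


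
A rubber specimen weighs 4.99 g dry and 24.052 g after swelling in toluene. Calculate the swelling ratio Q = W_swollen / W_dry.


Q = W_swollen / W_dry
Q = 24.052 / 4.99
Q = 4.82

Q = 4.82


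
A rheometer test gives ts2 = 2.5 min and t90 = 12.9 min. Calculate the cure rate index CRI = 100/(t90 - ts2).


CRI = 100 / (t90 - ts2)
= 100 / (12.9 - 2.5)
= 100 / 10.4
= 9.62 min^-1

9.62 min^-1


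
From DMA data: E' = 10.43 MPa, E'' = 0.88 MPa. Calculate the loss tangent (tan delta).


tan delta = E'' / E'
= 0.88 / 10.43
= 0.0844

tan delta = 0.0844


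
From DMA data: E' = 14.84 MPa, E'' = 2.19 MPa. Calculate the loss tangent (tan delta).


tan delta = E'' / E'
= 2.19 / 14.84
= 0.1476

tan delta = 0.1476


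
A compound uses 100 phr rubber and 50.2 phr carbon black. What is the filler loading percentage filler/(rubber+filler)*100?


Filler % = filler / (rubber + filler) * 100
= 50.2 / (100 + 50.2) * 100
= 50.2 / 150.2 * 100
= 33.42%

33.42%


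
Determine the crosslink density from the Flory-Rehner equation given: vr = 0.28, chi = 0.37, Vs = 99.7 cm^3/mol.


ln(1 - vr) = ln(1 - 0.28) = -0.3285
Numerator = -((-0.3285) + 0.28 + 0.37 * 0.28^2) = 0.0195
Denominator = 99.7 * (0.28^(1/3) - 0.28/2) = 51.2671
nu = 0.0195 / 51.2671 = 3.8028e-04 mol/cm^3

3.8028e-04 mol/cm^3


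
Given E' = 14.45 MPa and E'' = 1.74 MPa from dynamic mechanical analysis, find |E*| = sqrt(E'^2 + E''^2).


|E*| = sqrt(E'^2 + E''^2)
= sqrt(14.45^2 + 1.74^2)
= sqrt(208.8025 + 3.0276)
= 14.554 MPa

14.554 MPa


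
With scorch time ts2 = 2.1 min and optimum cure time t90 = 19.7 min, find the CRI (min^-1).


CRI = 100 / (t90 - ts2)
= 100 / (19.7 - 2.1)
= 100 / 17.6
= 5.68 min^-1

5.68 min^-1


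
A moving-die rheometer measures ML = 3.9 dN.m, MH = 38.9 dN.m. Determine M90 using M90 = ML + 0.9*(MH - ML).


M90 = ML + 0.9 * (MH - ML)
M90 = 3.9 + 0.9 * (38.9 - 3.9)
M90 = 3.9 + 0.9 * 35.0
M90 = 35.4 dN.m

35.4 dN.m


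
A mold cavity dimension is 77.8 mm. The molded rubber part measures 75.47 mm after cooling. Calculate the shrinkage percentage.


Shrinkage = (mold - part) / mold * 100
= (77.8 - 75.47) / 77.8 * 100
= 2.33 / 77.8 * 100
= 2.99%

2.99%


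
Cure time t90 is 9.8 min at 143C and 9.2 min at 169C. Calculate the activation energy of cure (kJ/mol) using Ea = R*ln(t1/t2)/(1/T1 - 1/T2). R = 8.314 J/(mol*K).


T1 = 416.15 K, T2 = 442.15 K
1/T1 - 1/T2 = 1.4130e-04
ln(t1/t2) = ln(9.8/9.2) = 0.0632
Ea = 8.314 * 0.0632 / 1.4130e-04 = 3717.3057 J/mol
Ea = 3.72 kJ/mol

3.72 kJ/mol


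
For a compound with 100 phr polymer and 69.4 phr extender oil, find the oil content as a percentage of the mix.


Oil % = oil / (100 + oil) * 100
= 69.4 / (100 + 69.4) * 100
= 69.4 / 169.4 * 100
= 40.97%

40.97%


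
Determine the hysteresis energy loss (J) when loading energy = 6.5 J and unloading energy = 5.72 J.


Hysteresis loss = loading - unloading
= 6.5 - 5.72
= 0.78 J

0.78 J


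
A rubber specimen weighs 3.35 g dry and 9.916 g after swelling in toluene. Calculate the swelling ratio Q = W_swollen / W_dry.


Q = W_swollen / W_dry
Q = 9.916 / 3.35
Q = 2.96

Q = 2.96


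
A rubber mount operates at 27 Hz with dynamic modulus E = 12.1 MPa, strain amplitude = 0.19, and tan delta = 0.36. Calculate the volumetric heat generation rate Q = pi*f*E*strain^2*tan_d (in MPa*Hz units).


Q = pi * f * E * strain^2 * tan_d
= pi * 27 * 12.1 * 0.19^2 * 0.36
= pi * 27 * 12.1 * 0.0361 * 0.36
= 13.3386

Q = 13.3386


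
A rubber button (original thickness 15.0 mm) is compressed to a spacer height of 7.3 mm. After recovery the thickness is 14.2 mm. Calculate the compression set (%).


CS = (t0 - recovered) / (t0 - ts) * 100
= (15.0 - 14.2) / (15.0 - 7.3) * 100
= 0.8 / 7.7 * 100
= 10.4%

10.4%


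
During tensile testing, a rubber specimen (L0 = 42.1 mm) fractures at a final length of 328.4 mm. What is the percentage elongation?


Elongation = (Lf - L0) / L0 * 100
= (328.4 - 42.1) / 42.1 * 100
= 286.3 / 42.1 * 100
= 680.0%

680.0%


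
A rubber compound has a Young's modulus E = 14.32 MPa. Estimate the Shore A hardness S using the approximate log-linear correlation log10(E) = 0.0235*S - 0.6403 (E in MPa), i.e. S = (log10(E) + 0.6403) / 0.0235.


log10(E) = 0.0235*S - 0.6403  =>  S = (log10(E) + 0.6403) / 0.0235
log10(14.32) = 1.155943
S = (1.155943 + 0.6403) / 0.0235 = 1.796243 / 0.0235
S = 76.4

Shore A = 76.4


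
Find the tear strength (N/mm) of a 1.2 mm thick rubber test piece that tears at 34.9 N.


Tear strength = force / thickness
= 34.9 / 1.2
= 29.08 N/mm

29.08 N/mm


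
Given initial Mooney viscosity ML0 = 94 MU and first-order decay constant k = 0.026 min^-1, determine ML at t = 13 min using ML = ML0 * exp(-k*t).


ML = ML0 * exp(-k * t)
ML = 94 * exp(-0.026 * 13)
ML = 94 * 0.7132
ML = 67.04 MU

67.04 MU


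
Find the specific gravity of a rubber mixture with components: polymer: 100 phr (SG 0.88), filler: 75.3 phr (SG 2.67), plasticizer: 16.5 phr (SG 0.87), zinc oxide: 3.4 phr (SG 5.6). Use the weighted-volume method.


Sum of weights = 195.2
Volume contributions:
  polymer: 100/0.88 = 113.6364
  filler: 75.3/2.67 = 28.2022
  plasticizer: 16.5/0.87 = 18.9655
  zinc oxide: 3.4/5.6 = 0.6071
Sum of volumes = 161.4113
SG = 195.2 / 161.4113 = 1.209

SG = 1.209


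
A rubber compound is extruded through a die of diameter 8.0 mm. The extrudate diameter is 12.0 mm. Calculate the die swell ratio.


Die swell ratio = D_extrudate / D_die
= 12.0 / 8.0
= 1.5

Die swell = 1.5


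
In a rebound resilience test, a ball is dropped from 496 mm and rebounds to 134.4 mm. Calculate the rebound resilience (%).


Resilience = h_rebound / h_drop * 100
= 134.4 / 496 * 100
= 27.1%

27.1%


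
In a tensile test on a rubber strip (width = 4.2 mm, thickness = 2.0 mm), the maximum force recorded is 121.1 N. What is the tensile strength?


Area = width * thickness = 4.2 * 2.0 = 8.4 mm^2
TS = force / area = 121.1 / 8.4 = 14.42 MPa

14.42 MPa


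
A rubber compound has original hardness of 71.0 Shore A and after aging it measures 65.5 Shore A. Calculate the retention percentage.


Retention = aged / original * 100
= 65.5 / 71.0 * 100
= 92.3%

92.3%


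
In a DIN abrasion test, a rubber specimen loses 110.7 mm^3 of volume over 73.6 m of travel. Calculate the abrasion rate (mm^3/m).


Rate = volume_loss / distance
= 110.7 / 73.6
= 1.504 mm^3/m

1.504 mm^3/m


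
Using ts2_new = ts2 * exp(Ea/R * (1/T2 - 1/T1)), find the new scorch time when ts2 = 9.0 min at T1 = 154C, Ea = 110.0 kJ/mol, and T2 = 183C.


Convert temperatures: T1 = 154 + 273.15 = 427.15 K, T2 = 183 + 273.15 = 456.15 K
ts2_new = 9.0 * exp(110000 / 8.314 * (1/456.15 - 1/427.15))
1/T2 - 1/T1 = -1.4884e-04
ts2_new = 1.26 min

1.26 min


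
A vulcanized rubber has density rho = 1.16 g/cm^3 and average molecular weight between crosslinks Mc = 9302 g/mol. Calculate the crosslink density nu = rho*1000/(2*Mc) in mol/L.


nu = rho * 1000 / (2 * Mc)
nu = 1.16 * 1000 / (2 * 9302)
nu = 1160.0 / 18604
nu = 0.0624 mol/L

0.0624 mol/L


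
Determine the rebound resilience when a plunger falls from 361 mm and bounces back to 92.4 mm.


Resilience = h_rebound / h_drop * 100
= 92.4 / 361 * 100
= 25.6%

25.6%


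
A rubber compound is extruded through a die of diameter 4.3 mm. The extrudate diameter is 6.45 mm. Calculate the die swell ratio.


Die swell ratio = D_extrudate / D_die
= 6.45 / 4.3
= 1.5

Die swell = 1.5


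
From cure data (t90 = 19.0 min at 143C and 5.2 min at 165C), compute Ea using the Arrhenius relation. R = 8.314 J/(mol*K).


T1 = 416.15 K, T2 = 438.15 K
1/T1 - 1/T2 = 1.2066e-04
ln(t1/t2) = ln(19.0/5.2) = 1.2958
Ea = 8.314 * 1.2958 / 1.2066e-04 = 89287.6608 J/mol
Ea = 89.29 kJ/mol

89.29 kJ/mol


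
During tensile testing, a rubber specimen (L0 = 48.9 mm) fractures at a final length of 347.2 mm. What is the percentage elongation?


Elongation = (Lf - L0) / L0 * 100
= (347.2 - 48.9) / 48.9 * 100
= 298.3 / 48.9 * 100
= 610.0%

610.0%


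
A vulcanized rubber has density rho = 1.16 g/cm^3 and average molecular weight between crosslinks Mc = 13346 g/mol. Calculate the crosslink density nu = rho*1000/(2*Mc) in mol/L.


nu = rho * 1000 / (2 * Mc)
nu = 1.16 * 1000 / (2 * 13346)
nu = 1160.0 / 26692
nu = 0.0435 mol/L

0.0435 mol/L


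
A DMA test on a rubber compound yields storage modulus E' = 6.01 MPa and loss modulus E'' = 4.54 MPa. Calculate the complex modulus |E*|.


|E*| = sqrt(E'^2 + E''^2)
= sqrt(6.01^2 + 4.54^2)
= sqrt(36.1201 + 20.6116)
= 7.532 MPa

7.532 MPa


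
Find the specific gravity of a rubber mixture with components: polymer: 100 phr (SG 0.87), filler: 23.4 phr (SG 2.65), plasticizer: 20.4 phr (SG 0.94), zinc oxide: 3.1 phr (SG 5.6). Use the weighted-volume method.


Sum of weights = 146.9
Volume contributions:
  polymer: 100/0.87 = 114.9425
  filler: 23.4/2.65 = 8.8302
  plasticizer: 20.4/0.94 = 21.7021
  zinc oxide: 3.1/5.6 = 0.5536
Sum of volumes = 146.0284
SG = 146.9 / 146.0284 = 1.006

SG = 1.006


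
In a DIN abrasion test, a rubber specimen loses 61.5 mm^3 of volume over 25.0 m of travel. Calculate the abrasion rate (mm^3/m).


Rate = volume_loss / distance
= 61.5 / 25.0
= 2.46 mm^3/m

2.46 mm^3/m


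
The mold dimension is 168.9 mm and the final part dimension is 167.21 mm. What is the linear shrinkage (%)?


Shrinkage = (mold - part) / mold * 100
= (168.9 - 167.21) / 168.9 * 100
= 1.69 / 168.9 * 100
= 1.0%

1.0%


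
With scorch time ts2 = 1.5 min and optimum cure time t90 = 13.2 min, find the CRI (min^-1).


CRI = 100 / (t90 - ts2)
= 100 / (13.2 - 1.5)
= 100 / 11.7
= 8.55 min^-1

8.55 min^-1


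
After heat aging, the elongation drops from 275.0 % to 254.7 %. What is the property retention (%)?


Retention = aged / original * 100
= 254.7 / 275.0 * 100
= 92.6%

92.6%


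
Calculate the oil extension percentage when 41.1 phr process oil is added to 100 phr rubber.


Oil % = oil / (100 + oil) * 100
= 41.1 / (100 + 41.1) * 100
= 41.1 / 141.1 * 100
= 29.13%

29.13%


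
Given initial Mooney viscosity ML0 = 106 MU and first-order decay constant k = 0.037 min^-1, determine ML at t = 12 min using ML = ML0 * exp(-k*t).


ML = ML0 * exp(-k * t)
ML = 106 * exp(-0.037 * 12)
ML = 106 * 0.6415
ML = 68.0 MU

68.0 MU


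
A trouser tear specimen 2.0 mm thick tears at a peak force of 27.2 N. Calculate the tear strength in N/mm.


Tear strength = force / thickness
= 27.2 / 2.0
= 13.6 N/mm

13.6 N/mm


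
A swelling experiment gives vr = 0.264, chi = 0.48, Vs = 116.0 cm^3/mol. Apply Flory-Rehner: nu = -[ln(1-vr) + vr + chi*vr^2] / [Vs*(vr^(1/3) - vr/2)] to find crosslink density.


ln(1 - vr) = ln(1 - 0.264) = -0.3065
Numerator = -((-0.3065) + 0.264 + 0.48 * 0.264^2) = 0.0091
Denominator = 116.0 * (0.264^(1/3) - 0.264/2) = 59.1028
nu = 0.0091 / 59.1028 = 1.5348e-04 mol/cm^3

1.5348e-04 mol/cm^3


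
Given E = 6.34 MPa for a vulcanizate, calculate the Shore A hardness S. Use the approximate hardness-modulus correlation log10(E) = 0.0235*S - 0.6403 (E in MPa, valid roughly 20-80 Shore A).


log10(E) = 0.0235*S - 0.6403  =>  S = (log10(E) + 0.6403) / 0.0235
log10(6.34) = 0.802089
S = (0.802089 + 0.6403) / 0.0235 = 1.442389 / 0.0235
S = 61.4

Shore A = 61.4


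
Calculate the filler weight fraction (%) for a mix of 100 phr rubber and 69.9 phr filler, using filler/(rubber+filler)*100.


Filler % = filler / (rubber + filler) * 100
= 69.9 / (100 + 69.9) * 100
= 69.9 / 169.9 * 100
= 41.14%

41.14%


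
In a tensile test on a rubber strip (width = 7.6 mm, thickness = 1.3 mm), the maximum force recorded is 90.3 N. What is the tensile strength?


Area = width * thickness = 7.6 * 1.3 = 9.88 mm^2
TS = force / area = 90.3 / 9.88 = 9.14 MPa

9.14 MPa


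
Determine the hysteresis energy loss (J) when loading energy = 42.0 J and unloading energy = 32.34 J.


Hysteresis loss = loading - unloading
= 42.0 - 32.34
= 9.66 J

9.66 J


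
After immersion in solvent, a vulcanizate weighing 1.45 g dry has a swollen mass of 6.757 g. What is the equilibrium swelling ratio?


Q = W_swollen / W_dry
Q = 6.757 / 1.45
Q = 4.66

Q = 4.66


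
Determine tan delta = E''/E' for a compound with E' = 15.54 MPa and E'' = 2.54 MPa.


tan delta = E'' / E'
= 2.54 / 15.54
= 0.1634

tan delta = 0.1634


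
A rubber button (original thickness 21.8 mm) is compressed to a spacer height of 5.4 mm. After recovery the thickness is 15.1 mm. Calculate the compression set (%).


CS = (t0 - recovered) / (t0 - ts) * 100
= (21.8 - 15.1) / (21.8 - 5.4) * 100
= 6.7 / 16.4 * 100
= 40.9%

40.9%


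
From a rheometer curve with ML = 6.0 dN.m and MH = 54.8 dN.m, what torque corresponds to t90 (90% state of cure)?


M90 = ML + 0.9 * (MH - ML)
M90 = 6.0 + 0.9 * (54.8 - 6.0)
M90 = 6.0 + 0.9 * 48.8
M90 = 49.92 dN.m

49.92 dN.m


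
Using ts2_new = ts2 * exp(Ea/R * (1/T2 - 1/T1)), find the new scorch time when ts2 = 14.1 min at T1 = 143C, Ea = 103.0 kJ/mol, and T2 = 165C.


Convert temperatures: T1 = 143 + 273.15 = 416.15 K, T2 = 165 + 273.15 = 438.15 K
ts2_new = 14.1 * exp(103000 / 8.314 * (1/438.15 - 1/416.15))
1/T2 - 1/T1 = -1.2066e-04
ts2_new = 3.16 min

3.16 min


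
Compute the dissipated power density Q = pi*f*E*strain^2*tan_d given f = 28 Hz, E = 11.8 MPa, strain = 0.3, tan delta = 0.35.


Q = pi * f * E * strain^2 * tan_d
= pi * 28 * 11.8 * 0.3^2 * 0.35
= pi * 28 * 11.8 * 0.0900 * 0.35
= 32.6964

Q = 32.6964


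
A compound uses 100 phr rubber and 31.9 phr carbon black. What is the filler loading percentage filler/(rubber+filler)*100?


Filler % = filler / (rubber + filler) * 100
= 31.9 / (100 + 31.9) * 100
= 31.9 / 131.9 * 100
= 24.18%

24.18%


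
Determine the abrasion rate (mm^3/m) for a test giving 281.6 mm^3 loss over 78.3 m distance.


Rate = volume_loss / distance
= 281.6 / 78.3
= 3.596 mm^3/m

3.596 mm^3/m


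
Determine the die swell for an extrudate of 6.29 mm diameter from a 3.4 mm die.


Die swell ratio = D_extrudate / D_die
= 6.29 / 3.4
= 1.85

Die swell = 1.85


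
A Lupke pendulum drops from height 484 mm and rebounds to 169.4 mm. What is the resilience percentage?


Resilience = h_rebound / h_drop * 100
= 169.4 / 484 * 100
= 35.0%

35.0%


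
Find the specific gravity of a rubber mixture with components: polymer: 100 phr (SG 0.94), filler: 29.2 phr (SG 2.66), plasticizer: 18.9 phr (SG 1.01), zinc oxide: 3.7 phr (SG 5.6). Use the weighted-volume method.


Sum of weights = 151.8
Volume contributions:
  polymer: 100/0.94 = 106.3830
  filler: 29.2/2.66 = 10.9774
  plasticizer: 18.9/1.01 = 18.7129
  zinc oxide: 3.7/5.6 = 0.6607
Sum of volumes = 136.7340
SG = 151.8 / 136.7340 = 1.11

SG = 1.11


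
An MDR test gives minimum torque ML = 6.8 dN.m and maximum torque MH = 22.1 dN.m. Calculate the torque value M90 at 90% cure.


M90 = ML + 0.9 * (MH - ML)
M90 = 6.8 + 0.9 * (22.1 - 6.8)
M90 = 6.8 + 0.9 * 15.3
M90 = 20.57 dN.m

20.57 dN.m


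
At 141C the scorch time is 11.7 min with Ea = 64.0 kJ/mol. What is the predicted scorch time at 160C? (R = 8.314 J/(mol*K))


Convert temperatures: T1 = 141 + 273.15 = 414.15 K, T2 = 160 + 273.15 = 433.15 K
ts2_new = 11.7 * exp(64000 / 8.314 * (1/433.15 - 1/414.15))
1/T2 - 1/T1 = -1.0592e-04
ts2_new = 5.18 min

5.18 min


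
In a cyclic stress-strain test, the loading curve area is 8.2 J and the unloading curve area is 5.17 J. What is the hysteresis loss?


Hysteresis loss = loading - unloading
= 8.2 - 5.17
= 3.03 J

3.03 J


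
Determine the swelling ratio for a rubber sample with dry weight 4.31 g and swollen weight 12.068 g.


Q = W_swollen / W_dry
Q = 12.068 / 4.31
Q = 2.8

Q = 2.8


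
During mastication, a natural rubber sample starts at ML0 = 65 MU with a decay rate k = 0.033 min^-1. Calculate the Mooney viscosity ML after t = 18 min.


ML = ML0 * exp(-k * t)
ML = 65 * exp(-0.033 * 18)
ML = 65 * 0.5521
ML = 35.89 MU

35.89 MU


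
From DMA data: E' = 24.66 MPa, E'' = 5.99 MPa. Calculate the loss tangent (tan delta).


tan delta = E'' / E'
= 5.99 / 24.66
= 0.2429

tan delta = 0.2429


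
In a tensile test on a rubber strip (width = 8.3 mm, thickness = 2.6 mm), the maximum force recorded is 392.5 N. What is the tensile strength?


Area = width * thickness = 8.3 * 2.6 = 21.58 mm^2
TS = force / area = 392.5 / 21.58 = 18.19 MPa

18.19 MPa


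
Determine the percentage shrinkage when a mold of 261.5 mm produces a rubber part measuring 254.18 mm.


Shrinkage = (mold - part) / mold * 100
= (261.5 - 254.18) / 261.5 * 100
= 7.32 / 261.5 * 100
= 2.8%

2.8%


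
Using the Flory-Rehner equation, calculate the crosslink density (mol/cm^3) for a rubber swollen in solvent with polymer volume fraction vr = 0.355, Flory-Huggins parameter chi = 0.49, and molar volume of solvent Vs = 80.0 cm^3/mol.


ln(1 - vr) = ln(1 - 0.355) = -0.4385
Numerator = -((-0.4385) + 0.355 + 0.49 * 0.355^2) = 0.0218
Denominator = 80.0 * (0.355^(1/3) - 0.355/2) = 42.4456
nu = 0.0218 / 42.4456 = 5.1248e-04 mol/cm^3

5.1248e-04 mol/cm^3


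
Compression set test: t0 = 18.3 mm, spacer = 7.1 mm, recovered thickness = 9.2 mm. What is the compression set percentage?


CS = (t0 - recovered) / (t0 - ts) * 100
= (18.3 - 9.2) / (18.3 - 7.1) * 100
= 9.1 / 11.2 * 100
= 81.2%

81.2%


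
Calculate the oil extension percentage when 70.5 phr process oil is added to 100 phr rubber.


Oil % = oil / (100 + oil) * 100
= 70.5 / (100 + 70.5) * 100
= 70.5 / 170.5 * 100
= 41.35%

41.35%


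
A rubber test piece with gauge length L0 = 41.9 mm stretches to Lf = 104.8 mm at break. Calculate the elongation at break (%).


Elongation = (Lf - L0) / L0 * 100
= (104.8 - 41.9) / 41.9 * 100
= 62.9 / 41.9 * 100
= 150.1%

150.1%


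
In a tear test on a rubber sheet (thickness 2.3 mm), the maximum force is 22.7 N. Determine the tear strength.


Tear strength = force / thickness
= 22.7 / 2.3
= 9.87 N/mm

9.87 N/mm


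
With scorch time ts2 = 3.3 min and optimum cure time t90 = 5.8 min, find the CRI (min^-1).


CRI = 100 / (t90 - ts2)
= 100 / (5.8 - 3.3)
= 100 / 2.5
= 40.0 min^-1

40.0 min^-1


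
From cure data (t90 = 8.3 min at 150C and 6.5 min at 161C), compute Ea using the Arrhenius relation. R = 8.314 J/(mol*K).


T1 = 423.15 K, T2 = 434.15 K
1/T1 - 1/T2 = 5.9877e-05
ln(t1/t2) = ln(8.3/6.5) = 0.2445
Ea = 8.314 * 0.2445 / 5.9877e-05 = 33942.7838 J/mol
Ea = 33.94 kJ/mol

33.94 kJ/mol


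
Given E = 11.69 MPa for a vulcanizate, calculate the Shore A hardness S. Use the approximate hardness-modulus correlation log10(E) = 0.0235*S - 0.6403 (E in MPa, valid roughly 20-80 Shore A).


log10(E) = 0.0235*S - 0.6403  =>  S = (log10(E) + 0.6403) / 0.0235
log10(11.69) = 1.067815
S = (1.067815 + 0.6403) / 0.0235 = 1.708115 / 0.0235
S = 72.7

Shore A = 72.7


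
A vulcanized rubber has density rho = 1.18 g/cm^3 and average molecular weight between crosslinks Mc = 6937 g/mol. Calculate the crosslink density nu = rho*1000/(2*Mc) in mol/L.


nu = rho * 1000 / (2 * Mc)
nu = 1.18 * 1000 / (2 * 6937)
nu = 1180.0 / 13874
nu = 0.0851 mol/L

0.0851 mol/L


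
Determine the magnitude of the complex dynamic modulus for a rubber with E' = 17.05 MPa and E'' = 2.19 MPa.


|E*| = sqrt(E'^2 + E''^2)
= sqrt(17.05^2 + 2.19^2)
= sqrt(290.7025 + 4.7961)
= 17.19 MPa

17.19 MPa


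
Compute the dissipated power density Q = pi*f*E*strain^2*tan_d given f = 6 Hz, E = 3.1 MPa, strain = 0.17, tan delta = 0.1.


Q = pi * f * E * strain^2 * tan_d
= pi * 6 * 3.1 * 0.17^2 * 0.1
= pi * 6 * 3.1 * 0.0289 * 0.1
= 0.1689

Q = 0.1689


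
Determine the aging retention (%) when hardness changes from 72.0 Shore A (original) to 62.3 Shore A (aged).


Retention = aged / original * 100
= 62.3 / 72.0 * 100
= 86.5%

86.5%


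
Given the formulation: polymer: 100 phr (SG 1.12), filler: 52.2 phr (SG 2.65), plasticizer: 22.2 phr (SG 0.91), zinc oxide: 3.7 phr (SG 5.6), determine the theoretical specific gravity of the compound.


Sum of weights = 178.1
Volume contributions:
  polymer: 100/1.12 = 89.2857
  filler: 52.2/2.65 = 19.6981
  plasticizer: 22.2/0.91 = 24.3956
  zinc oxide: 3.7/5.6 = 0.6607
Sum of volumes = 134.0401
SG = 178.1 / 134.0401 = 1.329

SG = 1.329


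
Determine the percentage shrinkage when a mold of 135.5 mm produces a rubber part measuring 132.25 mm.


Shrinkage = (mold - part) / mold * 100
= (135.5 - 132.25) / 135.5 * 100
= 3.25 / 135.5 * 100
= 2.4%

2.4%


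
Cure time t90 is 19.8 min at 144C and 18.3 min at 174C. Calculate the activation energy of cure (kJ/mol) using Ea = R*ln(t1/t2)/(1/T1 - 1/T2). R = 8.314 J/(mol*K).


T1 = 417.15 K, T2 = 447.15 K
1/T1 - 1/T2 = 1.6083e-04
ln(t1/t2) = ln(19.8/18.3) = 0.0788
Ea = 8.314 * 0.0788 / 1.6083e-04 = 4072.4435 J/mol
Ea = 4.07 kJ/mol

4.07 kJ/mol


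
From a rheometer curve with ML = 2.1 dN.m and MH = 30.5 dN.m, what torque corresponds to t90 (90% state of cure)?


M90 = ML + 0.9 * (MH - ML)
M90 = 2.1 + 0.9 * (30.5 - 2.1)
M90 = 2.1 + 0.9 * 28.4
M90 = 27.66 dN.m

27.66 dN.m


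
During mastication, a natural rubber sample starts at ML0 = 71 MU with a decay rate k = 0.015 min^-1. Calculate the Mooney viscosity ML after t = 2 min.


ML = ML0 * exp(-k * t)
ML = 71 * exp(-0.015 * 2)
ML = 71 * 0.9704
ML = 68.9 MU

68.9 MU


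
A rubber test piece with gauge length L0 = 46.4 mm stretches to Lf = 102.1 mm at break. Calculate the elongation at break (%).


Elongation = (Lf - L0) / L0 * 100
= (102.1 - 46.4) / 46.4 * 100
= 55.7 / 46.4 * 100
= 120.0%

120.0%


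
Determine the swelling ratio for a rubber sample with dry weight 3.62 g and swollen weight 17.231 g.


Q = W_swollen / W_dry
Q = 17.231 / 3.62
Q = 4.76

Q = 4.76


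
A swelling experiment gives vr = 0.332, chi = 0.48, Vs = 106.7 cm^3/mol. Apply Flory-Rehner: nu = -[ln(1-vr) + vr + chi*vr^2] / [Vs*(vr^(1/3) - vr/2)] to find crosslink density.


ln(1 - vr) = ln(1 - 0.332) = -0.4035
Numerator = -((-0.4035) + 0.332 + 0.48 * 0.332^2) = 0.0186
Denominator = 106.7 * (0.332^(1/3) - 0.332/2) = 56.1707
nu = 0.0186 / 56.1707 = 3.3041e-04 mol/cm^3

3.3041e-04 mol/cm^3


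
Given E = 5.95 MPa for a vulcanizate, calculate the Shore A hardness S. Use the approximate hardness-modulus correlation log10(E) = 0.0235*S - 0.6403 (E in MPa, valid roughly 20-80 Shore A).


log10(E) = 0.0235*S - 0.6403  =>  S = (log10(E) + 0.6403) / 0.0235
log10(5.95) = 0.774517
S = (0.774517 + 0.6403) / 0.0235 = 1.414817 / 0.0235
S = 60.2

Shore A = 60.2


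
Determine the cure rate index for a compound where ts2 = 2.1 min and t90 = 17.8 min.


CRI = 100 / (t90 - ts2)
= 100 / (17.8 - 2.1)
= 100 / 15.7
= 6.37 min^-1

6.37 min^-1


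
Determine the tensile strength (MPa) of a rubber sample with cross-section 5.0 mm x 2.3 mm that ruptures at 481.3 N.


Area = width * thickness = 5.0 * 2.3 = 11.5 mm^2
TS = force / area = 481.3 / 11.5 = 41.85 MPa

41.85 MPa


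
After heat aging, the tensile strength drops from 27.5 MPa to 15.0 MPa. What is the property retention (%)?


Retention = aged / original * 100
= 15.0 / 27.5 * 100
= 54.5%

54.5%


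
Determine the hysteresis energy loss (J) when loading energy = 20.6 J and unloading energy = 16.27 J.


Hysteresis loss = loading - unloading
= 20.6 - 16.27
= 4.33 J

4.33 J


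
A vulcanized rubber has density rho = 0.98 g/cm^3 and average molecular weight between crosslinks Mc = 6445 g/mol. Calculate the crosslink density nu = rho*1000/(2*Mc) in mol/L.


nu = rho * 1000 / (2 * Mc)
nu = 0.98 * 1000 / (2 * 6445)
nu = 980.0 / 12890
nu = 0.0760 mol/L

0.0760 mol/L


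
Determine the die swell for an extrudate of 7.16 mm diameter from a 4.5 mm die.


Die swell ratio = D_extrudate / D_die
= 7.16 / 4.5
= 1.591

Die swell = 1.591
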